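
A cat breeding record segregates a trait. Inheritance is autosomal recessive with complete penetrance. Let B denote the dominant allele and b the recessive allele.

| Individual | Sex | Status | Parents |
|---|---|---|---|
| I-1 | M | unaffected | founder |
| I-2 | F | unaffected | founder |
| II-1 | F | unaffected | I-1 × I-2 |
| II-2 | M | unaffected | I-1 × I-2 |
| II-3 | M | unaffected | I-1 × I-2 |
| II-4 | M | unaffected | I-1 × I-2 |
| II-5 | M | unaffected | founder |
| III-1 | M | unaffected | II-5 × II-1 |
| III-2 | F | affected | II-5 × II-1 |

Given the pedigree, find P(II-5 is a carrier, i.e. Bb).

II-5 is unaffected so carries B and passed b to III-2 (bb), so II-5 is Bb, giving P(Bb) = 1.

1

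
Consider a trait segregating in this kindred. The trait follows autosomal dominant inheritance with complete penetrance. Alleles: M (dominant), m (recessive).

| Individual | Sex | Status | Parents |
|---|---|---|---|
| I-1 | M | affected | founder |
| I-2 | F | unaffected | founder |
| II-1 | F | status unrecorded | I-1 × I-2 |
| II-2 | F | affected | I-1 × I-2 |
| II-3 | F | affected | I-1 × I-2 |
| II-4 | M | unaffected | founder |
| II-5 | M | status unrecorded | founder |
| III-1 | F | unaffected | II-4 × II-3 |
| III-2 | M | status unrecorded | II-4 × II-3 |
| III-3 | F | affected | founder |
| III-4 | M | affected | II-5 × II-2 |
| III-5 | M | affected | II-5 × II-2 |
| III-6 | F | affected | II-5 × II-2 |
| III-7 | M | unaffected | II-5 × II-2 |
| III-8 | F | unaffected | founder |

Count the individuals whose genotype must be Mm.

2

Obligate heterozygotes: II-2 is affected so carries M and received m from I-2 (mm), so II-2 is Mm; II-3 is affected so carries M and received m from I-2 (mm), so II-3 is Mm.
Every other individual is either homozygous by phenotype or has at least one consistent homozygous assignment, so the count is 2.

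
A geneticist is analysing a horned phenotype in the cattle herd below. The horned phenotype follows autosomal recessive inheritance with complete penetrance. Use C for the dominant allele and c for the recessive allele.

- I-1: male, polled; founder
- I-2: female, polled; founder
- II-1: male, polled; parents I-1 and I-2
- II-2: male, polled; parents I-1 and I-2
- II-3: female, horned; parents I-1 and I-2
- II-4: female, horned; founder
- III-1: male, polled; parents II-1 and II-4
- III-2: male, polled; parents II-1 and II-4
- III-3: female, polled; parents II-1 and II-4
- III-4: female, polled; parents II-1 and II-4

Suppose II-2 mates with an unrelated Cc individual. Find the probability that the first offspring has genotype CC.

1/3

I-1 is polled so carries C and passed c to II-3 (cc), so I-1 is Cc.
I-2 is polled so carries C and passed c to II-3 (cc), so I-2 is Cc.
II-2 is a polled offspring of I-1 (Cc) × I-2 (Cc), whose cross gives 1/4 CC : 1/2 Cc : 1/4 cc; conditioning on being polled, II-2 is CC with probability 1/3, Cc with probability 2/3.
Summing over parental genotype combinations, P(offspring has genotype CC) = 1/3·1/2 + 2/3·1/4 = 1/3.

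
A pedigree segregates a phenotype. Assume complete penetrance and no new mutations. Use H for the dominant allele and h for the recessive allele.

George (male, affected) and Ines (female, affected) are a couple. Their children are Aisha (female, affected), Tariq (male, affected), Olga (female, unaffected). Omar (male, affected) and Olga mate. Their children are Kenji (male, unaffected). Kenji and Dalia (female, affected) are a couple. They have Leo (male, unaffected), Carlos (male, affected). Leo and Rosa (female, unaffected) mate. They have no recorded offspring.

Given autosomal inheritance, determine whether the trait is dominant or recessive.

George and Ines are both affected yet have an unaffected child Olga. Under a recessive model two affected parents are homozygous and every child would be affected, so the trait cannot be recessive.

dominant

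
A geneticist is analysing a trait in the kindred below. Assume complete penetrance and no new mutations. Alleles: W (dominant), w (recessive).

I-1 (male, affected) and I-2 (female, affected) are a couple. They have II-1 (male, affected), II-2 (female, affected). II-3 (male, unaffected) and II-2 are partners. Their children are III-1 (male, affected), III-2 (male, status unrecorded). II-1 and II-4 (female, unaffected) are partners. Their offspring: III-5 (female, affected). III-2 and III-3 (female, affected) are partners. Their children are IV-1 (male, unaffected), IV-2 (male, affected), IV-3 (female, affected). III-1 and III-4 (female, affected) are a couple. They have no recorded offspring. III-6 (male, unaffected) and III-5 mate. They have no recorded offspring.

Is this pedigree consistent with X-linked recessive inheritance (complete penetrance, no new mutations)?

Under X-linked recessive, IV-1 (unaffected, male) cannot arise from III-2 (unrecorded) × III-3 (affected).

No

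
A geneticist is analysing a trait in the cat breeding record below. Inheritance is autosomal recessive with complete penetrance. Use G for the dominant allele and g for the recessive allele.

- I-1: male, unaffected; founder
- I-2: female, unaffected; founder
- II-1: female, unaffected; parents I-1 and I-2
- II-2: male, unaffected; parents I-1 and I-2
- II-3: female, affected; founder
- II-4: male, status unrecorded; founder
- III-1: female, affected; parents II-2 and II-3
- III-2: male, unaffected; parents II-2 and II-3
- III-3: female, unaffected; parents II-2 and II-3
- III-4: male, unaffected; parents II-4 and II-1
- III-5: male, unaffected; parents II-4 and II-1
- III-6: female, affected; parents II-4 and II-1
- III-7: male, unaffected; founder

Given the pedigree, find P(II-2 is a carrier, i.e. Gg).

1

II-2 is unaffected so carries G and passed g to III-1 (gg), so II-2 is Gg, giving P(Gg) = 1.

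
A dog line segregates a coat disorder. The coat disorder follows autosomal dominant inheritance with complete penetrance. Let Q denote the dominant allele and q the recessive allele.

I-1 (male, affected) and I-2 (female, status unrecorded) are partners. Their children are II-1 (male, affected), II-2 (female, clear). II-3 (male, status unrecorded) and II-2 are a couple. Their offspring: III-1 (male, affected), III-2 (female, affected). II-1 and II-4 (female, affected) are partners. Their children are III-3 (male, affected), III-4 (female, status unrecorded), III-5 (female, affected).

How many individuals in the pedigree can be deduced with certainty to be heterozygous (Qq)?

Obligate heterozygotes: I-1 is affected so carries Q and passed q to II-2 (qq), so I-1 is Qq; III-1 is affected so carries Q and received q from II-2 (qq), so III-1 is Qq; III-2 is affected so carries Q and received q from II-2 (qq), so III-2 is Qq.
Every other individual is either homozygous by phenotype or has at least one consistent homozygous assignment, so the count is 3.

3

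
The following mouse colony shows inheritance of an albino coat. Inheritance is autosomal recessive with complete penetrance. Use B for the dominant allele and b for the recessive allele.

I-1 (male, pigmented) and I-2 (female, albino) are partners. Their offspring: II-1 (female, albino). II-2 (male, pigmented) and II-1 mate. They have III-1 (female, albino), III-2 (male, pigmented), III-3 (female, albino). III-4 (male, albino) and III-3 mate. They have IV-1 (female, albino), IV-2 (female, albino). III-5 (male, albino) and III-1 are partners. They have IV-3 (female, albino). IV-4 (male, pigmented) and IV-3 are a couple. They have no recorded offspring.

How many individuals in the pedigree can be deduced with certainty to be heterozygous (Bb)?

3

Obligate heterozygotes: I-1 is pigmented so carries B and passed b to II-1 (bb), so I-1 is Bb; II-2 is pigmented so carries B and passed b to III-1 (bb), so II-2 is Bb; III-2 is pigmented so carries B and received b from II-1 (bb), so III-2 is Bb.
Every other individual is either homozygous by phenotype or has at least one consistent homozygous assignment, so the count is 3.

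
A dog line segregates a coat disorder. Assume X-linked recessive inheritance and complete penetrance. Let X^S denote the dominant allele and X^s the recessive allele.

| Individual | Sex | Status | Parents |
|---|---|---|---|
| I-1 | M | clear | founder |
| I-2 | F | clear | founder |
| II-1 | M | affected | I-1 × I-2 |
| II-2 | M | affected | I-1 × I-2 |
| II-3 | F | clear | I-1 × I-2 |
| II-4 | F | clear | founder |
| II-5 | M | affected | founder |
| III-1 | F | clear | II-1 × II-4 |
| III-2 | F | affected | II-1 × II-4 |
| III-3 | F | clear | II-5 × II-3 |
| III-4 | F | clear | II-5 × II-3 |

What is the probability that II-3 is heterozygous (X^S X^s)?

I-1 is clear, so I-1 is X^S Y.
I-2 is clear so carries S and passed s to II-1 (X^s Y), so I-2 is X^S X^s.
Their cross gives offspring ratios 1/2 X^S X^S : 1/2 X^S X^s. Conditioning on II-3 being clear, P(X^S X^s) = 1/2 / 1 = 1/2 before taking II-3's own offspring into account.
II-5 is affected, so II-5 is X^s Y.
Now use II-3's offspring. Probability of each recorded status — clear daughter III-3: 1/2 if II-3 is X^S X^s, 1 if X^S X^S; clear daughter III-4: 1/2 if II-3 is X^S X^s, 1 if X^S X^S.
Bayes: P(X^S X^s) = 1/2·1/4 / (1/2·1/4 + 1/2·1) = 1/5.

1/5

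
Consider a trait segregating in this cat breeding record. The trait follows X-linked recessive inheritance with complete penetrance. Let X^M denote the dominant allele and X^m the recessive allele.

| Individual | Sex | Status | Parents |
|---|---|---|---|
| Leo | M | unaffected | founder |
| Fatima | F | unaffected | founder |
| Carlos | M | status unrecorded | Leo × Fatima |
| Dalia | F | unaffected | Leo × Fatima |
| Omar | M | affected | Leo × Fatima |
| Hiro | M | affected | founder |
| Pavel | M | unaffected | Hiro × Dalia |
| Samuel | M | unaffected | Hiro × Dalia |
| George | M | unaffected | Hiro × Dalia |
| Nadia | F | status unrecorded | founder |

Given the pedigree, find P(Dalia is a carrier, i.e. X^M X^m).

Leo is unaffected, so Leo is X^M Y.
Fatima is unaffected so carries M and passed m to Omar (X^m Y), so Fatima is X^M X^m.
Their cross gives offspring ratios 1/2 X^M X^M : 1/2 X^M X^m. Conditioning on Dalia being unaffected, P(X^M X^m) = 1/2 / 1 = 1/2 before taking Dalia's own offspring into account.
Hiro is affected, so Hiro is X^m Y.
Now use Dalia's offspring. Probability of each recorded status — unaffected son Pavel: 1/2 if Dalia is X^M X^m, 1 if X^M X^M; unaffected son Samuel: 1/2 if Dalia is X^M X^m, 1 if X^M X^M; unaffected son George: 1/2 if Dalia is X^M X^m, 1 if X^M X^M.
Bayes: P(X^M X^m) = 1/2·1/8 / (1/2·1/8 + 1/2·1) = 1/9.

1/9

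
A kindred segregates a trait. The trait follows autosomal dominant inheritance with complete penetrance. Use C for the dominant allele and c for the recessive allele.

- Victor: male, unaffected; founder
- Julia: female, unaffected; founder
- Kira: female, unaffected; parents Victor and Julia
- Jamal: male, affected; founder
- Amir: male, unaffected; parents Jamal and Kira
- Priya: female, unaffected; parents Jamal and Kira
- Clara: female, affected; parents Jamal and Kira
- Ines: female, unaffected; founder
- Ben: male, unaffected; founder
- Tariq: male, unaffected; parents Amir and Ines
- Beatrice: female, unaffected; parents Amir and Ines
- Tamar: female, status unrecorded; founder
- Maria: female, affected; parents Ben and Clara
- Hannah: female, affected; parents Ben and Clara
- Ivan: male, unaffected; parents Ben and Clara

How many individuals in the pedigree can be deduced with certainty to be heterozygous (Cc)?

Obligate heterozygotes: Jamal is affected so carries C and passed c to Amir (cc), so Jamal is Cc; Clara is affected so carries C and received c from Kira (cc), so Clara is Cc; Maria is affected so carries C and received c from Ben (cc), so Maria is Cc; Hannah is affected so carries C and received c from Ben (cc), so Hannah is Cc.
Every other individual is either homozygous by phenotype or has at least one consistent homozygous assignment, so the count is 4.

4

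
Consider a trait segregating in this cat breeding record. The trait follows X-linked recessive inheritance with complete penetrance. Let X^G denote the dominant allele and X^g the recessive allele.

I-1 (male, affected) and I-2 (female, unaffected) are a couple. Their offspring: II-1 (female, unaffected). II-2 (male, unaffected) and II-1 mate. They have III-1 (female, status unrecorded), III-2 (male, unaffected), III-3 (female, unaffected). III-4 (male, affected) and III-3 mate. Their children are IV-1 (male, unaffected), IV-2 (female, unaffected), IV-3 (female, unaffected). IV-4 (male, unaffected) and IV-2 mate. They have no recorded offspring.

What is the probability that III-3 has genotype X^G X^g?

II-2 is unaffected, so II-2 is X^G Y.
II-1 is unaffected so carries G and received g from I-1 (X^g Y), so II-1 is X^G X^g.
Their cross gives offspring ratios 1/2 X^G X^G : 1/2 X^G X^g. Conditioning on III-3 being unaffected, P(X^G X^g) = 1/2 / 1 = 1/2 before taking III-3's own offspring into account.
III-4 is affected, so III-4 is X^g Y.
Now use III-3's offspring. Probability of each recorded status — unaffected son IV-1: 1/2 if III-3 is X^G X^g, 1 if X^G X^G; unaffected daughter IV-2: 1/2 if III-3 is X^G X^g, 1 if X^G X^G; unaffected daughter IV-3: 1/2 if III-3 is X^G X^g, 1 if X^G X^G.
Bayes: P(X^G X^g) = 1/2·1/8 / (1/2·1/8 + 1/2·1) = 1/9.

1/9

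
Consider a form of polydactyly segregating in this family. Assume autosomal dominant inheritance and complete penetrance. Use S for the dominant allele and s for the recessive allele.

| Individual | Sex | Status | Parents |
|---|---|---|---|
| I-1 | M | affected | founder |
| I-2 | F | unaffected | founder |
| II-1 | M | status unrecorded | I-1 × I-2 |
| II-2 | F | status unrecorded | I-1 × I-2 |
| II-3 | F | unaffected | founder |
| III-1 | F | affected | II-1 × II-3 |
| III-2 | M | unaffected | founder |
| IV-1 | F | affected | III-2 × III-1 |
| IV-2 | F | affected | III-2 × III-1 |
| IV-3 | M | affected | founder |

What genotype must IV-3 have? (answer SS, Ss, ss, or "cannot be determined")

IV-3's phenotype allows SS or Ss, and no parent or child forces a single allele at both positions; consistent genotype assignments exist with IV-3 as SS or Ss.

cannot be determined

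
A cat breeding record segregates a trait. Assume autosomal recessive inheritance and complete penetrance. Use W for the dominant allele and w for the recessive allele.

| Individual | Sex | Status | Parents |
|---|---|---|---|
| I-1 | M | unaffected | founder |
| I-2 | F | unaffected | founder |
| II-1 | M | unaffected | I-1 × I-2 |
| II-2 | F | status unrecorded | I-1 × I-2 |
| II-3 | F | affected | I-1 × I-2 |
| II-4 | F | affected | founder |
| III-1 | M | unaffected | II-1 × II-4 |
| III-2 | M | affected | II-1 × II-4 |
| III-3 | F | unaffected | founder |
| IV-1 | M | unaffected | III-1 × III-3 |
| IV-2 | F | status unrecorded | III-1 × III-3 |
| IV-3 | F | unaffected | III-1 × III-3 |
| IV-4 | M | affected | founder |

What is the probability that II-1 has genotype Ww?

II-1 is unaffected so carries W and passed w to III-2 (ww), so II-1 is Ww, giving P(Ww) = 1.

1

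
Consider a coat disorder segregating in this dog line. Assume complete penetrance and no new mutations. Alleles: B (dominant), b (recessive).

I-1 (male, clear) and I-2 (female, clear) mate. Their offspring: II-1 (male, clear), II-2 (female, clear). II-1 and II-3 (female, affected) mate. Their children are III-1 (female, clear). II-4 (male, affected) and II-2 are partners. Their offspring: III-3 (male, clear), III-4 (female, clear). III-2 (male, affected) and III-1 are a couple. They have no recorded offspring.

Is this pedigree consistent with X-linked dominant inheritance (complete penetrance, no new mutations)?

Under X-linked dominant, III-4 (clear, female) cannot arise from II-4 (affected) × II-2 (clear).

No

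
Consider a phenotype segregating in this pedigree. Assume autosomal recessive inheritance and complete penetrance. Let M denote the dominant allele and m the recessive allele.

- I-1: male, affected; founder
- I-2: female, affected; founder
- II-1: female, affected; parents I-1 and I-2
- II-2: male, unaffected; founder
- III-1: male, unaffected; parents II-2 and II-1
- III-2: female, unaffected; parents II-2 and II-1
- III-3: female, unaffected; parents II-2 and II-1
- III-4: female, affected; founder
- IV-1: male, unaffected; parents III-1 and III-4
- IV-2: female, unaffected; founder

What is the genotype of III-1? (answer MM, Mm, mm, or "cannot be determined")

From phenotype alone, III-1 is MM or Mm.
III-1 is unaffected so carries M and received m from II-1 (mm), so III-1 is Mm.

Mm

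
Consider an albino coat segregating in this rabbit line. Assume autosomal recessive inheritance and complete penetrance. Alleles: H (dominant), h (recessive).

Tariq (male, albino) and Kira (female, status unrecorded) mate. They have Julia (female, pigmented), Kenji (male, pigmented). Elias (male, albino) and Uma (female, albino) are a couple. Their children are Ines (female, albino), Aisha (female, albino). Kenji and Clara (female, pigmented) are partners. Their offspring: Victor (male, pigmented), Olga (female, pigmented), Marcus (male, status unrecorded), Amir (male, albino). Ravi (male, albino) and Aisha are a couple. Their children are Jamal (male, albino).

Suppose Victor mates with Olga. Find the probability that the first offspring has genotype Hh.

Kenji is pigmented so carries H and received h from Tariq (hh), so Kenji is Hh.
Clara is pigmented so carries H and passed h to Amir (hh), so Clara is Hh.
Victor is a pigmented offspring of Kenji (Hh) × Clara (Hh), whose cross gives 1/4 HH : 1/2 Hh : 1/4 hh; conditioning on being pigmented, Victor is HH with probability 1/3, Hh with probability 2/3.
Olga is a pigmented offspring of Kenji (Hh) × Clara (Hh), whose cross gives 1/4 HH : 1/2 Hh : 1/4 hh; conditioning on being pigmented, Olga is HH with probability 1/3, Hh with probability 2/3.
Summing over parental genotype combinations, P(offspring has genotype Hh) = 2/9·1/2 + 2/9·1/2 + 4/9·1/2 = 4/9.

4/9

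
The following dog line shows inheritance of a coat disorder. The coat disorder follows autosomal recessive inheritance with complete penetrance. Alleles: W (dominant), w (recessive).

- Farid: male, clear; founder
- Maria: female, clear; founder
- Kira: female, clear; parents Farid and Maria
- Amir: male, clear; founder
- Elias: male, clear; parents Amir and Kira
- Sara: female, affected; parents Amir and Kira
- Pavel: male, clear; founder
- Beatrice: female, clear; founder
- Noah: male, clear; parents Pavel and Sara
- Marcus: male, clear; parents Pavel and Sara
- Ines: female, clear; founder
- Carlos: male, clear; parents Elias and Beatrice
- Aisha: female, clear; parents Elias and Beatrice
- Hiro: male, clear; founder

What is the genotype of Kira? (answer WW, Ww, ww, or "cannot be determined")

From phenotype alone, Kira is WW or Ww.
Kira is clear so carries W and passed w to Sara (ww), so Kira is Ww.

Ww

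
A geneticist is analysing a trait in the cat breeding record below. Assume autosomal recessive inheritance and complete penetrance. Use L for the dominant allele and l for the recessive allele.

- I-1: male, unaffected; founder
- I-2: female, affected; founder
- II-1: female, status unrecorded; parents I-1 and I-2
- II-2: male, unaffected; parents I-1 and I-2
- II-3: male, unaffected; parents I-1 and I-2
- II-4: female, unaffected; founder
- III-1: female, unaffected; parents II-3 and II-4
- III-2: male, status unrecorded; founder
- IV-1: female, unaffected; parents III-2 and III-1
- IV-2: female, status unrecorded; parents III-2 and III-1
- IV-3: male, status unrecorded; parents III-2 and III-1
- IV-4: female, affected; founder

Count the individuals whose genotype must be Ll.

2

Obligate heterozygotes: II-2 is unaffected so carries L and received l from I-2 (ll), so II-2 is Ll; II-3 is unaffected so carries L and received l from I-2 (ll), so II-3 is Ll.
Every other individual is either homozygous by phenotype or has at least one consistent homozygous assignment, so the count is 2.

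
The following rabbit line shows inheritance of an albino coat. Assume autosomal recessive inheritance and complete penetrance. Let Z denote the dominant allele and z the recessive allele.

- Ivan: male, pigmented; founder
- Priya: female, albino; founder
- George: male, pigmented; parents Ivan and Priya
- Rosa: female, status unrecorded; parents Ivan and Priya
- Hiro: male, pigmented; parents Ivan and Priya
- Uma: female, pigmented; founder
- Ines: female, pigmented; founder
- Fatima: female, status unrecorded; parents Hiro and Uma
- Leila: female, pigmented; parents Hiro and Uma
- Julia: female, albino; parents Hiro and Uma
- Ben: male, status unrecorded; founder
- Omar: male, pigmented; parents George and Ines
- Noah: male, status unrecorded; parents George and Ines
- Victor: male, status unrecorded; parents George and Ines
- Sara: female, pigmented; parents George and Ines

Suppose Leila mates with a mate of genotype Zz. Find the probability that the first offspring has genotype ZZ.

1/3

Hiro is pigmented so carries Z and received z from Priya (zz), so Hiro is Zz.
Uma is pigmented so carries Z and passed z to Julia (zz), so Uma is Zz.
Leila is a pigmented offspring of Hiro (Zz) × Uma (Zz), whose cross gives 1/4 ZZ : 1/2 Zz : 1/4 zz; conditioning on being pigmented, Leila is ZZ with probability 1/3, Zz with probability 2/3.
Summing over parental genotype combinations, P(offspring has genotype ZZ) = 1/3·1/2 + 2/3·1/4 = 1/3.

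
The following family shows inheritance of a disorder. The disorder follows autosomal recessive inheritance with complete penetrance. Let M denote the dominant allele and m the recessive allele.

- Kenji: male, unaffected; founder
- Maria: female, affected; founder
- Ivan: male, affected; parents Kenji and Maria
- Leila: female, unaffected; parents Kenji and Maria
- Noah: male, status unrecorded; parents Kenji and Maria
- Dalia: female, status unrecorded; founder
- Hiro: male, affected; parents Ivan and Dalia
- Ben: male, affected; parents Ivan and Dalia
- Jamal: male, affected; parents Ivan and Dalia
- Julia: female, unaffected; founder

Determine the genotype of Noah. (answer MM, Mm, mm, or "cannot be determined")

Noah's phenotype is unrecorded, and no parent or child forces a single allele at both positions; consistent genotype assignments exist with Noah as Mm or mm.

cannot be determined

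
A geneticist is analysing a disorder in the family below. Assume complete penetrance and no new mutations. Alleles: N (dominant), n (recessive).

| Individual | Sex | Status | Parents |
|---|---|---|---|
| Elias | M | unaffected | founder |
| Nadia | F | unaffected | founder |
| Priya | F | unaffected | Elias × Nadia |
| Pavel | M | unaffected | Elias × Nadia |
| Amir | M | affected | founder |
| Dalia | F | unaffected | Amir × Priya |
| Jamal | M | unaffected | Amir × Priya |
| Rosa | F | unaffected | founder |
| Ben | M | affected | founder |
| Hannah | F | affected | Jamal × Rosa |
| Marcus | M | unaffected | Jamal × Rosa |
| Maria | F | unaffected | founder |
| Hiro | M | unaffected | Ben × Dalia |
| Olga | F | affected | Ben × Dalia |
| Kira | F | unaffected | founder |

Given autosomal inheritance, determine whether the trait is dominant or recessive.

recessive

Jamal and Rosa are both unaffected yet have an affected child Hannah. Under dominance, an affected child requires at least one affected parent, so the trait cannot be dominant.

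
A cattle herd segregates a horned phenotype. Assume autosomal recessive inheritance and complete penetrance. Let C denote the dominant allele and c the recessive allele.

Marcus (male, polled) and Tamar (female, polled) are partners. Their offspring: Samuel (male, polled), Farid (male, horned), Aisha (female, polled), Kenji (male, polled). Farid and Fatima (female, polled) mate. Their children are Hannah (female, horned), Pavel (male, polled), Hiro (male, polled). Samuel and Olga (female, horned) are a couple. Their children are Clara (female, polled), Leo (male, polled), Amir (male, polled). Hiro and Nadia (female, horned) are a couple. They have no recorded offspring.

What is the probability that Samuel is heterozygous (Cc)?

1/5

Marcus is polled so carries C and passed c to Farid (cc), so Marcus is Cc.
Tamar is polled so carries C and passed c to Farid (cc), so Tamar is Cc.
Their cross gives offspring ratios 1/4 CC : 1/2 Cc : 1/4 cc. Conditioning on Samuel being polled, P(Cc) = 1/2 / 3/4 = 2/3 before taking Samuel's own offspring into account.
Olga is horned, so Olga is cc.
Now use Samuel's offspring. Probability of each recorded status — polled daughter Clara: 1/2 if Samuel is Cc, 1 if CC; polled son Leo: 1/2 if Samuel is Cc, 1 if CC; polled son Amir: 1/2 if Samuel is Cc, 1 if CC.
Bayes: P(Cc) = 2/3·1/8 / (2/3·1/8 + 1/3·1) = 1/5.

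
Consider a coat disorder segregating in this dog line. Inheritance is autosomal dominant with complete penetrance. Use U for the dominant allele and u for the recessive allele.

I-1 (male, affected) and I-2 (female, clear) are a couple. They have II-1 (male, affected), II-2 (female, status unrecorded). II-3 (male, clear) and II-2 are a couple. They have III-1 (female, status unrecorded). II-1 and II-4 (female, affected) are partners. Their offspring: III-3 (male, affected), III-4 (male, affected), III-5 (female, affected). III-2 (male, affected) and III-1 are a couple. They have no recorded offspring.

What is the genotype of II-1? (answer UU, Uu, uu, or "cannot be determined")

Uu

From phenotype alone, II-1 is UU or Uu.
II-1 is affected so carries U and received u from I-2 (uu), so II-1 is Uu.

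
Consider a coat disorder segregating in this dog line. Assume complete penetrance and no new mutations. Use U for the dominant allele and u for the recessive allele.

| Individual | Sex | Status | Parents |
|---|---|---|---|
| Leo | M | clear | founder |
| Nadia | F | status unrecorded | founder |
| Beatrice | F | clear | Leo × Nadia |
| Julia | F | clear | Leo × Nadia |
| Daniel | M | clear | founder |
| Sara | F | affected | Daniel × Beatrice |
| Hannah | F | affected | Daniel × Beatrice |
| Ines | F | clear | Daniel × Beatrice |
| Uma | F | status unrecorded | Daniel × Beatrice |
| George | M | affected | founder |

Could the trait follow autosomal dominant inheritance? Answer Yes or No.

No

Under autosomal dominant, Sara (affected, female) cannot arise from Daniel (clear) × Beatrice (clear).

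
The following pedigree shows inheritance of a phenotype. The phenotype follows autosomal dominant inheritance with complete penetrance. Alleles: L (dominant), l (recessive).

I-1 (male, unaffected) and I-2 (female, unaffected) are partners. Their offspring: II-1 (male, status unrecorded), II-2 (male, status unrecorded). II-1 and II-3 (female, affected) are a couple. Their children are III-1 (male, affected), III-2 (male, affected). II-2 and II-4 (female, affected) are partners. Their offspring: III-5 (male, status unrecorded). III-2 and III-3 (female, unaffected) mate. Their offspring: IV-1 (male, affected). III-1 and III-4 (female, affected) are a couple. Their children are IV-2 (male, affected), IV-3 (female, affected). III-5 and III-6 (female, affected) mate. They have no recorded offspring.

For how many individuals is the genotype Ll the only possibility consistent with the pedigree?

3

Obligate heterozygotes: III-1 is affected so carries L and received l from II-1 (ll), so III-1 is Ll; III-2 is affected so carries L and received l from II-1 (ll), so III-2 is Ll; IV-1 is affected so carries L and received l from III-3 (ll), so IV-1 is Ll.
Every other individual is either homozygous by phenotype or has at least one consistent homozygous assignment, so the count is 3.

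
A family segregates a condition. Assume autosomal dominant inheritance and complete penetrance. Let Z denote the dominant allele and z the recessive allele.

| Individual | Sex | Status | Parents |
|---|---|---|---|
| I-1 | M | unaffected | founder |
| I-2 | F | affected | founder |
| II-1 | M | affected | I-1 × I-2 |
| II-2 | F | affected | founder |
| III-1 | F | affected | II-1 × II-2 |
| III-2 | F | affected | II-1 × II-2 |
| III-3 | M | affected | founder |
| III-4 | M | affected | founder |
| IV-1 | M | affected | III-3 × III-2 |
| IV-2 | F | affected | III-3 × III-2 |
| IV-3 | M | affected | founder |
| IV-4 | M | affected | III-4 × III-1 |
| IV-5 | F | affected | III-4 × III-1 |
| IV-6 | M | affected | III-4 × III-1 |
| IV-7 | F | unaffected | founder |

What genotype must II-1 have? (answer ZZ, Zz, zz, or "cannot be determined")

From phenotype alone, II-1 is ZZ or Zz.
II-1 is affected so carries Z and received z from I-1 (zz), so II-1 is Zz.

Zz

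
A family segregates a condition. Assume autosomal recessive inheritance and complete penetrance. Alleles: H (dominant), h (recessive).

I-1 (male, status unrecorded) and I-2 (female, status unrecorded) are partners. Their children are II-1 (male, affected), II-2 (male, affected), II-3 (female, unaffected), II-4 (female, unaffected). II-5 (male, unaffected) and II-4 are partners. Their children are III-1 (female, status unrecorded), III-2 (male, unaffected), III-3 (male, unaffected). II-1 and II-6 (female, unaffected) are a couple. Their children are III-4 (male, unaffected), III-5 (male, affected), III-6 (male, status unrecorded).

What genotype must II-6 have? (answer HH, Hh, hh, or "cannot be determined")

Hh

From phenotype alone, II-6 is HH or Hh.
II-6 is unaffected so carries H and passed h to III-5 (hh), so II-6 is Hh.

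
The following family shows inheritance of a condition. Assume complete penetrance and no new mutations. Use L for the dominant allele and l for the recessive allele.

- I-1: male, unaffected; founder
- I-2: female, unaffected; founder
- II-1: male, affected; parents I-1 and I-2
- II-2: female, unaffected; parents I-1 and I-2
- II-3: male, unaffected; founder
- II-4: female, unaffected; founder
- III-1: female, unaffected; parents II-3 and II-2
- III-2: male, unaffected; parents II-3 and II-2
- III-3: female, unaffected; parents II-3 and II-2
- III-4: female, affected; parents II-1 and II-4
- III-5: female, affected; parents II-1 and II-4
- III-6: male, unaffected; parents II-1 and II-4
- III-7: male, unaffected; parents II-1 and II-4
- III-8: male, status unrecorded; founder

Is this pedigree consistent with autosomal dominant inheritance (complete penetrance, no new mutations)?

No

Under autosomal dominant, II-1 (affected, male) cannot arise from I-1 (unaffected) × I-2 (unaffected).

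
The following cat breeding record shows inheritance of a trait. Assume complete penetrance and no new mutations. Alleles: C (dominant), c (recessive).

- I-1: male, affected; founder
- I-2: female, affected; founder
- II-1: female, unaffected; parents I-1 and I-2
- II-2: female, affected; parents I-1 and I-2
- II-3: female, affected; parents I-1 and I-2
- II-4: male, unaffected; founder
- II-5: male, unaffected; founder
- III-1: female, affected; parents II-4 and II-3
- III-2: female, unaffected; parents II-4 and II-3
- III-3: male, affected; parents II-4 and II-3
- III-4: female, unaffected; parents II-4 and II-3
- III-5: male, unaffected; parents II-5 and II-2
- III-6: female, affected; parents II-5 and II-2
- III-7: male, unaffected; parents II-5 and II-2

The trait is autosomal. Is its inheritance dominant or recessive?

I-1 and I-2 are both affected yet have an unaffected child II-1. Under a recessive model two affected parents are homozygous and every child would be affected, so the trait cannot be recessive.

dominant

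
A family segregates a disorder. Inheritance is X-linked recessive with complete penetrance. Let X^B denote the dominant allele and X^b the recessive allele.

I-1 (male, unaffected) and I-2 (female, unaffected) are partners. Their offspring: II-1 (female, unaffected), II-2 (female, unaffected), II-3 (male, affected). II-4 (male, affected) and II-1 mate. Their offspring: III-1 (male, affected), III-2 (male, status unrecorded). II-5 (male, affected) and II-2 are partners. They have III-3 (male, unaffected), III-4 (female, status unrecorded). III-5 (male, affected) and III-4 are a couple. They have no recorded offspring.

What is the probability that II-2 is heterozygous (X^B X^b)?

1/3

I-1 is unaffected, so I-1 is X^B Y.
I-2 is unaffected so carries B and passed b to II-1 (X^B X^b, whose B came from I-1), so I-2 is X^B X^b.
Their cross gives offspring ratios 1/2 X^B X^B : 1/2 X^B X^b. Conditioning on II-2 being unaffected, P(X^B X^b) = 1/2 / 1 = 1/2 before taking II-2's own offspring into account.
II-5 is affected, so II-5 is X^b Y.
Now use II-2's offspring. Probability of each recorded status — unaffected son III-3: 1/2 if II-2 is X^B X^b, 1 if X^B X^B. (III-4: equally likely either way, so uninformative.)
Bayes: P(X^B X^b) = 1/2·1/2 / (1/2·1/2 + 1/2·1) = 1/3.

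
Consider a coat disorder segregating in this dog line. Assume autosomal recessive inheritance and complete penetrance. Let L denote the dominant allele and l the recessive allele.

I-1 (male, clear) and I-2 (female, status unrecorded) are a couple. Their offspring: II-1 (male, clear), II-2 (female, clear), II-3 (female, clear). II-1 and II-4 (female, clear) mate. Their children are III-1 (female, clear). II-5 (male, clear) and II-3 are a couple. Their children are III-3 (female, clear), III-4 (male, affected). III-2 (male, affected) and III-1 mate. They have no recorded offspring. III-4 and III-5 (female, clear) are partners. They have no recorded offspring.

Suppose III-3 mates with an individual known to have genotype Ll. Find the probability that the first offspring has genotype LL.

1/3

II-5 is clear so carries L and passed l to III-4 (ll), so II-5 is Ll.
II-3 is clear so carries L and passed l to III-4 (ll), so II-3 is Ll.
III-3 is a clear offspring of II-5 (Ll) × II-3 (Ll), whose cross gives 1/4 LL : 1/2 Ll : 1/4 ll; conditioning on being clear, III-3 is LL with probability 1/3, Ll with probability 2/3.
Summing over parental genotype combinations, P(offspring has genotype LL) = 1/3·1/2 + 2/3·1/4 = 1/3.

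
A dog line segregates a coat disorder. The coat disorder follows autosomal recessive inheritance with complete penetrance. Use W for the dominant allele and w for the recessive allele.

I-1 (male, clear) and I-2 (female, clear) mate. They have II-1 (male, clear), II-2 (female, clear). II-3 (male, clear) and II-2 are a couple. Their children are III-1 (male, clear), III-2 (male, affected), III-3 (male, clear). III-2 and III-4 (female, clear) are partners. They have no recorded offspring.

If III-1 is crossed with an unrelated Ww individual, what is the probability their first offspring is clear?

II-3 is clear so carries W and passed w to III-2 (ww), so II-3 is Ww.
II-2 is clear so carries W and passed w to III-2 (ww), so II-2 is Ww.
III-1 is a clear offspring of II-3 (Ww) × II-2 (Ww), whose cross gives 1/4 WW : 1/2 Ww : 1/4 ww; conditioning on being clear, III-1 is WW with probability 1/3, Ww with probability 2/3.
Summing over parental genotype combinations, P(offspring is clear) = 1/3·1 + 2/3·3/4 = 5/6.

5/6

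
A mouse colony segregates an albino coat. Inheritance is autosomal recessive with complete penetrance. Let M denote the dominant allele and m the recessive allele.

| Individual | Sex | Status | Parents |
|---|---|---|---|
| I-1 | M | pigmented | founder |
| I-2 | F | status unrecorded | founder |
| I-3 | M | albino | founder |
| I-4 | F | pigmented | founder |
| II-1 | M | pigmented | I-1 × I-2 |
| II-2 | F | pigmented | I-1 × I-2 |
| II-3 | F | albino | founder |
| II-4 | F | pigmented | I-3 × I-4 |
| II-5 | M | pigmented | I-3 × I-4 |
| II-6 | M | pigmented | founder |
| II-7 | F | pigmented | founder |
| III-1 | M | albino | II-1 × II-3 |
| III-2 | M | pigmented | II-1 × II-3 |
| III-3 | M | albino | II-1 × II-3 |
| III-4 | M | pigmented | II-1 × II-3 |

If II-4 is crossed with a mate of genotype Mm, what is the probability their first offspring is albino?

II-4 is pigmented so carries M and received m from I-3 (mm), so II-4 is Mm.
The cross gives 1/4 MM : 1/2 Mm : 1/4 mm, so P(offspring is albino) = 1/4.

1/4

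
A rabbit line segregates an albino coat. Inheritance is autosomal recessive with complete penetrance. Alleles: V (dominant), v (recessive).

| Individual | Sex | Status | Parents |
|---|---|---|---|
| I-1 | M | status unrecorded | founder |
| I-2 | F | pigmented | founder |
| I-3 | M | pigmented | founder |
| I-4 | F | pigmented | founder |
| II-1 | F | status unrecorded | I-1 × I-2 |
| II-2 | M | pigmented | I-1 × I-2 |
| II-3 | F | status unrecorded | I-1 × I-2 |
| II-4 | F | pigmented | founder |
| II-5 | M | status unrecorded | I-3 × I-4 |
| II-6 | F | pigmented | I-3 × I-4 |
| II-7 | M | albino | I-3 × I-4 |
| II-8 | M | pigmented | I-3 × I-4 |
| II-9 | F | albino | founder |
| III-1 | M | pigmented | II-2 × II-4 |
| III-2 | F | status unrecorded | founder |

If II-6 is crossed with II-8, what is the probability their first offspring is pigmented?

8/9

I-3 is pigmented so carries V and passed v to II-7 (vv), so I-3 is Vv.
I-4 is pigmented so carries V and passed v to II-7 (vv), so I-4 is Vv.
II-6 is a pigmented offspring of I-3 (Vv) × I-4 (Vv), whose cross gives 1/4 VV : 1/2 Vv : 1/4 vv; conditioning on being pigmented, II-6 is VV with probability 1/3, Vv with probability 2/3.
II-8 is a pigmented offspring of I-3 (Vv) × I-4 (Vv), whose cross gives 1/4 VV : 1/2 Vv : 1/4 vv; conditioning on being pigmented, II-8 is VV with probability 1/3, Vv with probability 2/3.
Summing over parental genotype combinations, P(offspring is pigmented) = 1/9·1 + 2/9·1 + 2/9·1 + 4/9·3/4 = 8/9.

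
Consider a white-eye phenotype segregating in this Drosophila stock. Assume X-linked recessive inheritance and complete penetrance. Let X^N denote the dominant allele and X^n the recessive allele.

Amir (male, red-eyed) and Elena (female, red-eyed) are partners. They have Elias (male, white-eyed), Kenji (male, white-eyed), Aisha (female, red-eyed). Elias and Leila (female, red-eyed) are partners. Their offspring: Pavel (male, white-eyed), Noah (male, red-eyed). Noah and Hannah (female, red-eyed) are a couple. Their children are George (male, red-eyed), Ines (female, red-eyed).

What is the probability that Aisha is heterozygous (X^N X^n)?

Amir is red-eyed, so Amir is X^N Y.
Elena is red-eyed so carries N and passed n to Elias (X^n Y), so Elena is X^N X^n.
Their cross gives offspring ratios 1/2 X^N X^N : 1/2 X^N X^n. Conditioning on Aisha being red-eyed, P(X^N X^n) = 1/2 / 1 = 1/2.

1/2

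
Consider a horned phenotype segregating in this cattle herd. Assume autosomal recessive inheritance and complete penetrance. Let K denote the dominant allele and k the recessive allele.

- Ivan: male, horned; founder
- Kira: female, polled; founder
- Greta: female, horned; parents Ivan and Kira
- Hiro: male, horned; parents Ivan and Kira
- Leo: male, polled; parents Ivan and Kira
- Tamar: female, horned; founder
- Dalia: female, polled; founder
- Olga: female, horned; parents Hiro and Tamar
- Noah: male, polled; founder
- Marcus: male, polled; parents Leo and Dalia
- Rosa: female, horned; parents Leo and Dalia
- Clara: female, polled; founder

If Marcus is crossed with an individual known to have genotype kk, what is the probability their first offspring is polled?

Leo is polled so carries K and received k from Ivan (kk), so Leo is Kk.
Dalia is polled so carries K and passed k to Rosa (kk), so Dalia is Kk.
Marcus is a polled offspring of Leo (Kk) × Dalia (Kk), whose cross gives 1/4 KK : 1/2 Kk : 1/4 kk; conditioning on being polled, Marcus is KK with probability 1/3, Kk with probability 2/3.
Summing over parental genotype combinations, P(offspring is polled) = 1/3·1 + 2/3·1/2 = 2/3.

2/3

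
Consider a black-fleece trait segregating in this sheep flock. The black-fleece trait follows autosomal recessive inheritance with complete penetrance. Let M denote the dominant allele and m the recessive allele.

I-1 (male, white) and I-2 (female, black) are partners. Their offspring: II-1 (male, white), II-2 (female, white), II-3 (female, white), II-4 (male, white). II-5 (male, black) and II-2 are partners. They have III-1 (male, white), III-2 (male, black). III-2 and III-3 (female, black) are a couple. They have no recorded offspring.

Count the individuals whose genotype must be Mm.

5

Obligate heterozygotes: II-1 is white so carries M and received m from I-2 (mm), so II-1 is Mm; II-2 is white so carries M and received m from I-2 (mm), so II-2 is Mm; II-3 is white so carries M and received m from I-2 (mm), so II-3 is Mm; II-4 is white so carries M and received m from I-2 (mm), so II-4 is Mm; III-1 is white so carries M and received m from II-5 (mm), so III-1 is Mm.
Every other individual is either homozygous by phenotype or has at least one consistent homozygous assignment, so the count is 5.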